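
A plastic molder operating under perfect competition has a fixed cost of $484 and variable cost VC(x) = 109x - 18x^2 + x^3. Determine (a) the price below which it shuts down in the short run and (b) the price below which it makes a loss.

Shutdown price = $28; break-even price = $76

AVC = 109 - 18x + x^2; minimized at x = 9, giving min AVC = $28. That is the shutdown price.
ATC = 484/x + 109 - 18x + x^2. Setting dATC/dx = −484/x^2 − 18 + 2x = 0 gives x = 11 (since 2·11^3 − 18·11^2 = 484).
min ATC = 484/11 + 109 − 18·11 + 11^2 = $76. That is the break-even price.
Between these two prices the firm operates at a loss; above $76 it earns a profit.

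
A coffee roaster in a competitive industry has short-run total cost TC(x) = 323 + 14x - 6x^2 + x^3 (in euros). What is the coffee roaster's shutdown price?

€5 per unit

Short-run supply begins at min AVC. From VC = 14x - 6x^2 + x^3, AVC = 14 - 6x + x^2.
At the minimum of AVC, MC = AVC. MC = 14 - 12x + 3x^2; setting MC = AVC gives 2x^2 - 6x = 0, so x = 3. min AVC = 5.
So the shutdown price is €5.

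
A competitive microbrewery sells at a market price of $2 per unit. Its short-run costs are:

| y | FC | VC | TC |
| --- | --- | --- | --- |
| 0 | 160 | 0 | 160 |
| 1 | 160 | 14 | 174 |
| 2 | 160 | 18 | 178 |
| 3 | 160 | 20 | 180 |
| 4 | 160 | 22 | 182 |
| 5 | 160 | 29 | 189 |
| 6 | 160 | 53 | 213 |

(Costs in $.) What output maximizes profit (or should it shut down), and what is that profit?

y = 0 (shut down); profit = -$160

Compute π = P·y − TC at each output: y=0: -160; y=1: -172; y=2: -174; y=3: -174; y=4: -174; y=5: -179; y=6: -201.
Profit is highest at y = 0. Equivalently, the lowest AVC in the table is 22/4 ≈ $5.50 at y = 4, and P = $2 falls below it — price never covers variable cost, so the firm shuts down and loses only its fixed cost.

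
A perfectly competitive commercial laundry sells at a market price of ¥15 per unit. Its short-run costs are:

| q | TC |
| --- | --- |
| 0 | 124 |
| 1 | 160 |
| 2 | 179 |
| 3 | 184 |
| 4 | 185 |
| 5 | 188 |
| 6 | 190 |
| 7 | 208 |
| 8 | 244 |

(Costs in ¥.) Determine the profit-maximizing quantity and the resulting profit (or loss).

Tabulate TR − TC: q=0: -124; q=1: -145; q=2: -149; q=3: -139; q=4: -125; q=5: -113; q=6: -100; q=7: -103; q=8: -124.
Profit is maximized at q = 6. AVC there is 66/6 = ¥11 ≤ P, so producing beats shutting down (which would give -¥124).

q = 6; profit = -¥100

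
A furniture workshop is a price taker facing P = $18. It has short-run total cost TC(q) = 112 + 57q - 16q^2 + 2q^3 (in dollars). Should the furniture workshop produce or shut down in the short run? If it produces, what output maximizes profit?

Shut down

Variable cost is VC = 57q - 16q^2 + 2q^3, so AVC = VC/q = 57 - 16q + 2q^2 and MC = dTC/dq = 57 - 32q + 6q^2.
AVC is minimized where dAVC/dq = -16 + 4q = 0, at q = 4; min AVC = 57 - 16·4 + 2·4^2 = $25.
P = $18 lies below min AVC = $25; no output level covers variable cost.
Best response: produce nothing and absorb the $112 fixed cost.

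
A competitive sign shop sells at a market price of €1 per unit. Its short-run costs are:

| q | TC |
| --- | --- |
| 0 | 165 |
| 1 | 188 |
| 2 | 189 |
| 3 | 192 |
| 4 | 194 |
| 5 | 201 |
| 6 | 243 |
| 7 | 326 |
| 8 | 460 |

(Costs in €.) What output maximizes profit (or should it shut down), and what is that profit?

Compute π = P·q − TC at each output: q=0: -165; q=1: -187; q=2: -187; q=3: -189; q=4: -190; q=5: -196; q=6: -237; q=7: -319; q=8: -452.
Profit is highest at q = 0. Equivalently, the lowest AVC in the table is 36/5 ≈ €7.20 at q = 5, and P = €1 falls below it — price never covers variable cost, so the firm shuts down and loses only its fixed cost.

q = 0 (shut down); profit = -€165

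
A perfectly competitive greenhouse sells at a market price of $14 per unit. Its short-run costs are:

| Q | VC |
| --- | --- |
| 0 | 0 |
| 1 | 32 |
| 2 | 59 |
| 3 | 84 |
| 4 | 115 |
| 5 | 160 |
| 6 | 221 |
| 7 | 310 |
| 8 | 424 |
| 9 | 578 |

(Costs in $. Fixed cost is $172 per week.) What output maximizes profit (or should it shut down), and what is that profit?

Q = 0 (shut down); profit = -$172

Tabulate TR − TC: Q=0: -172; Q=1: -190; Q=2: -203; Q=3: -214; Q=4: -231; Q=5: -262; Q=6: -309; Q=7: -384; Q=8: -484; Q=9: -624.
Profit is highest at Q = 0. Equivalently, the lowest AVC in the table is 84/3 ≈ $28 at Q = 3, and P = $14 falls below it — price never covers variable cost, so the firm shuts down and loses only its fixed cost.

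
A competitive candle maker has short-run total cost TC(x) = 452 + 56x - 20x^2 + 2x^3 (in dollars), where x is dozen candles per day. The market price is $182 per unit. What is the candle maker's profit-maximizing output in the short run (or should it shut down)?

Produce at x = 9

From TC, MC = TC'(x) = 56 - 40x + 6x^2 and AVC = VC/x = 56 - 20x + 2x^2.
AVC hits its minimum where MC = AVC, at x = 5, giving min AVC = 56 - 20·5 + 2·5^2 = $6.
P = $182 exceeds min AVC = $6, so the firm stays open.
Set P = MC: 182 = 56 - 40x + 6x^2 → -126 - 40x + 6x^2 = 0. The roots are x = -7/3 and x = 9; the profit-maximizing output is on the rising part of MC, so x* = 9.
Check: AVC at x = 9 is $38 ≤ P, so revenue covers variable cost.
Profit = P·x − TC = 182·9 − 794 = $844.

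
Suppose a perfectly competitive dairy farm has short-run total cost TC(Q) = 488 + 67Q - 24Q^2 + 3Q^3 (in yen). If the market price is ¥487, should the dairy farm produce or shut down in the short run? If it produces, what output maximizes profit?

Produce at Q = 10

From TC, MC = TC'(Q) = 67 - 48Q + 9Q^2 and AVC = VC/Q = 67 - 24Q + 3Q^2.
The AVC parabola has its vertex at Q = 24/6 = 4, where AVC = 67 - 24·4 + 3·4^2 = ¥19.
Because ¥487 ≥ ¥19, revenue can cover variable cost; the firm operates.
Set P = MC: 487 = 67 - 48Q + 9Q^2 → -420 - 48Q + 9Q^2 = 0. The roots are Q = -14/3 and Q = 10; the profit-maximizing output is on the rising part of MC, so Q* = 10.
Check: AVC at Q = 10 is ¥127 ≤ P, so revenue covers variable cost.
Profit = P·Q − TC = 487·10 − 1758 = ¥3112.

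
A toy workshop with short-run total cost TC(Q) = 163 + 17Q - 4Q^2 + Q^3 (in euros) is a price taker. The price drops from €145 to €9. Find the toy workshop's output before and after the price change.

MC = 17 - 8Q + 3Q^2; the shutdown threshold is min AVC = €13 (at Q = 2).
At P = €145 ≥ min AVC, set P = MC on the rising branch: Q = 8.
At P = €9 < min AVC = €13, price no longer covers variable cost at any output, so the firm shuts down: Q = 0.

Output falls from 8 to 0 (the firm shuts down)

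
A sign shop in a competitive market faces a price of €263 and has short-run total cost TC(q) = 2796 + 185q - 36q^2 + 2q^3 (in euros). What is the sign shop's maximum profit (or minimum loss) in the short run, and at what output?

Profit = -€92 at q = 13

AVC = 185 - 36q + 2q^2; min AVC = €23 at q = 9. Since P = €263 ≥ min AVC, the firm produces.
With MC = 185 - 72q + 6q^2, P = MC on the upward-sloping part at q* = 13.
TR = 263·13 = 3419. TC = 2796 + 715 = 3511. Profit = 3419 − 3511 = -€92.
That loss of €92 beats the €2796 the firm would lose by shutting down; producing recovers €2704 of fixed cost.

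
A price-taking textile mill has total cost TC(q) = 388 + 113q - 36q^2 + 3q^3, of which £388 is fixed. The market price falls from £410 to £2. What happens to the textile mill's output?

Output falls from 11 to 0 (the firm shuts down)

AVC = 113 - 36q + 3q^2, minimized at q = 6 where min AVC = £5. MC = 113 - 72q + 9q^2.
With P = £410 above the shutdown price, P = MC gives q = 11.
At P = £2 < min AVC = £5, price no longer covers variable cost at any output, so the firm shuts down: q = 0.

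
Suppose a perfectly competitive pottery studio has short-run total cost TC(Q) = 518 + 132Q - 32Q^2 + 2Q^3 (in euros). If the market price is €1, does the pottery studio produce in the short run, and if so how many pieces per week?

From TC, MC = TC'(Q) = 132 - 64Q + 6Q^2 and AVC = VC/Q = 132 - 32Q + 2Q^2.
AVC is minimized where dAVC/dQ = -32 + 4Q = 0, at Q = 8; min AVC = 132 - 32·8 + 2·8^2 = €4.
P = €1 lies below min AVC = €4; no output level covers variable cost.
The firm minimizes its loss by shutting down and losing only its fixed cost of €518.

Shut down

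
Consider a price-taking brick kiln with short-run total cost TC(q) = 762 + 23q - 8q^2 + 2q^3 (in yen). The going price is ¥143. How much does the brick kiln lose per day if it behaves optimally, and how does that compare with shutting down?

Profit = -¥186 at q = 6

AVC = 23 - 8q + 2q^2; min AVC = ¥15 at q = 2. Since P = ¥143 ≥ min AVC, the firm produces.
With MC = 23 - 16q + 6q^2, P = MC on the upward-sloping part at q* = 6.
TR = 143·6 = 858. TC = 762 + 282 = 1044. Profit = 858 − 1044 = -¥186.
That loss of ¥186 beats the ¥762 the firm would lose by shutting down; producing recovers ¥576 of fixed cost.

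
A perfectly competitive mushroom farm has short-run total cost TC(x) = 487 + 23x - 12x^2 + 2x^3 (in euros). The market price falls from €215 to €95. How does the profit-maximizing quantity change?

MC = 23 - 24x + 6x^2; the shutdown threshold is min AVC = €5 (at x = 3).
With P = €215 above the shutdown price, P = MC gives x = 8.
At P = €95 ≥ min AVC, set P = MC: x = 6. The firm stays open but cuts output.

Output falls from 8 to 6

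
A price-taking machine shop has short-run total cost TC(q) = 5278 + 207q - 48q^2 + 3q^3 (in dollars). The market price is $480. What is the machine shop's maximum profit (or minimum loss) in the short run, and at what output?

Profit = -$208 at q = 13

AVC = 207 - 48q + 3q^2; min AVC = $15 at q = 8. Since P = $480 ≥ min AVC, the firm produces.
With MC = 207 - 96q + 9q^2, P = MC on the upward-sloping part at q* = 13.
TR = 480·13 = 6240. TC = 5278 + 1170 = 6448. Profit = 6240 − 6448 = -$208.
By producing, the firm covers all variable cost plus $5070 of fixed cost; shutting down would lose the full $5278.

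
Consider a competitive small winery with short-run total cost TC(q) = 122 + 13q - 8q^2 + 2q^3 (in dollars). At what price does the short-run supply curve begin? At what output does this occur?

$5 per unit, at q = 2

Short-run supply begins at min AVC. From VC = 13q - 8q^2 + 2q^3, AVC = 13 - 8q + 2q^2.
At the minimum of AVC, MC = AVC. MC = 13 - 16q + 6q^2; setting MC = AVC gives 4q^2 - 8q = 0, so q = 2. min AVC = 5.
So the shutdown price is $5.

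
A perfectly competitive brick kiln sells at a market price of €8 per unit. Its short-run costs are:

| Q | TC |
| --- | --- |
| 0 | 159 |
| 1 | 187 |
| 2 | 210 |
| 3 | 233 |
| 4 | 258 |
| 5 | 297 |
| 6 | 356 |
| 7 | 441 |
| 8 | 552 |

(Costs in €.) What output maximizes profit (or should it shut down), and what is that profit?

Q = 0 (shut down); profit = -€159

Tabulate TR − TC: Q=0: -159; Q=1: -179; Q=2: -194; Q=3: -209; Q=4: -226; Q=5: -257; Q=6: -308; Q=7: -385; Q=8: -488.
Profit is highest at Q = 0. Equivalently, the lowest AVC in the table is 74/3 ≈ €24.67 at Q = 3, and P = €8 falls below it — price never covers variable cost, so the firm shuts down and loses only its fixed cost.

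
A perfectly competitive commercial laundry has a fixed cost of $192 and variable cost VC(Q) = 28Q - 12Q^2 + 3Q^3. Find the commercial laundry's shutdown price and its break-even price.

Shutdown price = $16; break-even price = $76

Shutdown price = min AVC. AVC = 28 - 12Q + 3Q^2, with vertex at Q = 2 and minimum $16.
ATC = 192/Q + 28 - 12Q + 3Q^2. Setting dATC/dQ = −192/Q^2 − 12 + 6Q = 0 gives Q = 4 (since 6·4^3 − 12·4^2 = 192).
min ATC = 192/4 + 28 − 12·4 + 3·4^2 = $76. That is the break-even price.
Between these two prices the firm operates at a loss; above $76 it earns a profit.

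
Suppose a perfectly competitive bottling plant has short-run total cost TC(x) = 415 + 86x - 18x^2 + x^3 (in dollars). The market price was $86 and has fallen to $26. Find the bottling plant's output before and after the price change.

Output falls from 12 to 10

MC = 86 - 36x + 3x^2; the shutdown threshold is min AVC = $5 (at x = 9).
At P = $86 ≥ min AVC, set P = MC on the rising branch: x = 12.
At P = $26 ≥ min AVC, set P = MC: x = 10. The firm stays open but cuts output.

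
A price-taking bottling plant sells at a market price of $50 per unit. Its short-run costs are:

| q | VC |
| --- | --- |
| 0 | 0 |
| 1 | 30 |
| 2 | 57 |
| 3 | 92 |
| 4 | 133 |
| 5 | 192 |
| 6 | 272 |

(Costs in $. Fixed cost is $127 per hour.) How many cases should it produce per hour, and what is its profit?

Compute π = P·q − TC at each output: q=0: -127; q=1: -107; q=2: -84; q=3: -69; q=4: -60; q=5: -69; q=6: -99.
Profit is maximized at q = 4. AVC there is 133/4 = $33.25 ≤ P, so producing beats shutting down (which would give -$127).

q = 4; profit = -$60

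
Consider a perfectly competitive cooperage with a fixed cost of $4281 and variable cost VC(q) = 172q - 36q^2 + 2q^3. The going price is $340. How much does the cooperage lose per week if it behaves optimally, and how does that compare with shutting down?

Profit = -$361 at q = 14

AVC = 172 - 36q + 2q^2 has its minimum $10 at q = 9; price $340 clears that bar, so the firm operates.
With MC = 172 - 72q + 6q^2, P = MC on the upward-sloping part at q* = 14.
TR = 340·14 = 4760. TC = 4281 + 840 = 5121. Profit = 4760 − 5121 = -$361.
That loss of $361 beats the $4281 the firm would lose by shutting down; producing recovers $3920 of fixed cost.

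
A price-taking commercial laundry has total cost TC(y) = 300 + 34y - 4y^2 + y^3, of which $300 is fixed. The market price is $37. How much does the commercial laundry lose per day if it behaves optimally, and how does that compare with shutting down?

Profit = -$282 at y = 3

AVC = 34 - 4y + y^2 has its minimum $30 at y = 2; price $37 clears that bar, so the firm operates.
MC = 34 - 8y + 3y^2. Setting P = MC and taking the root on the rising branch gives y* = 3.
TR = 37·3 = 111. TC = 300 + 93 = 393. Profit = 111 − 393 = -$282.
Shutting down would mean losing the fixed cost of $300, so operating at a loss of $282 is better by $18.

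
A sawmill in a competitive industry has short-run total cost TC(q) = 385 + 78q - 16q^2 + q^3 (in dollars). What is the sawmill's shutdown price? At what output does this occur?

The firm shuts down when price falls below the minimum of average variable cost. AVC = VC/q = 78 - 16q + q^2.
At the minimum of AVC, MC = AVC. MC = 78 - 32q + 3q^2; setting MC = AVC gives 2q^2 - 16q = 0, so q = 8. min AVC = 14.
The firm shuts down for any P below $14.

$14 per unit, at q = 8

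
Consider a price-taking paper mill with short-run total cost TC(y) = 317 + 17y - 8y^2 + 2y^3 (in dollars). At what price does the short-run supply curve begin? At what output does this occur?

$9 per unit, at y = 2

Short-run supply begins at min AVC. From VC = 17y - 8y^2 + 2y^3, AVC = 17 - 8y + 2y^2.
At the minimum of AVC, MC = AVC. MC = 17 - 16y + 6y^2; setting MC = AVC gives 4y^2 - 8y = 0, so y = 2. min AVC = 9.
The firm shuts down for any P below $9.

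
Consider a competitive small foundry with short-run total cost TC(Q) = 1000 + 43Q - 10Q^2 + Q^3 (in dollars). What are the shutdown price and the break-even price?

Shutdown price = $18; break-even price = $143

AVC = 43 - 10Q + Q^2; minimized at Q = 5, giving min AVC = $18. That is the shutdown price.
ATC = 1000/Q + 43 - 10Q + Q^2. Setting dATC/dQ = −1000/Q^2 − 10 + 2Q = 0 gives Q = 10 (since 2·10^3 − 10·10^2 = 1000).
min ATC = 1000/10 + 43 − 10·10 + 10^2 = $143. That is the break-even price.
For $18 ≤ P < $143 the firm produces at a loss; below $18 it shuts down.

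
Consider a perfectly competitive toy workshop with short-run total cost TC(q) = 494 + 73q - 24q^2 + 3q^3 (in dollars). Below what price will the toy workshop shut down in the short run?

Short-run supply begins at min AVC. From VC = 73q - 24q^2 + 3q^3, AVC = 73 - 24q + 3q^2.
dAVC/dq = -24 + 6q = 0 gives q = 4. min AVC = 73 - 24·4 + 3·4^2 = 25.
The firm shuts down for any P below $25.

$25 per unit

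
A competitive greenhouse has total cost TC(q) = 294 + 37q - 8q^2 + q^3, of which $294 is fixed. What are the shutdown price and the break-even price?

Shutdown price = $21; break-even price = $72

Shutdown price = min AVC. AVC = 37 - 8q + q^2, with vertex at q = 4 and minimum $21.
ATC = 294/q + 37 - 8q + q^2. Setting dATC/dq = −294/q^2 − 8 + 2q = 0 gives q = 7 (since 2·7^3 − 8·7^2 = 294).
min ATC = 294/7 + 37 − 8·7 + 7^2 = $72. That is the break-even price.
Between these two prices the firm operates at a loss; above $72 it earns a profit.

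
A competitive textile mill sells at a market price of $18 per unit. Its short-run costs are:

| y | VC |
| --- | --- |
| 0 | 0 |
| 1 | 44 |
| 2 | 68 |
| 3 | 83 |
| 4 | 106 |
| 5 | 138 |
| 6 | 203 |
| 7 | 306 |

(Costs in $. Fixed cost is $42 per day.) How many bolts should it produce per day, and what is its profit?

y = 0 (shut down); profit = -$42

Tabulate TR − TC: y=0: -42; y=1: -68; y=2: -74; y=3: -71; y=4: -76; y=5: -90; y=6: -137; y=7: -222.
Profit is highest at y = 0. Equivalently, the lowest AVC in the table is 106/4 ≈ $26.50 at y = 4, and P = $18 falls below it — price never covers variable cost, so the firm shuts down and loses only its fixed cost.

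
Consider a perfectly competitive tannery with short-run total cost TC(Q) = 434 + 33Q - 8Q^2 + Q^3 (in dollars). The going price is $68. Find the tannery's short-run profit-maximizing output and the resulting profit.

AVC = 33 - 8Q + Q^2; min AVC = $17 at Q = 4. Since P = $68 ≥ min AVC, the firm produces.
With MC = 33 - 16Q + 3Q^2, P = MC on the upward-sloping part at Q* = 7.
TR = 68·7 = 476. TC = 434 + 182 = 616. Profit = 476 − 616 = -$140.
By producing, the firm covers all variable cost plus $294 of fixed cost; shutting down would lose the full $434.

Profit = -$140 at Q = 7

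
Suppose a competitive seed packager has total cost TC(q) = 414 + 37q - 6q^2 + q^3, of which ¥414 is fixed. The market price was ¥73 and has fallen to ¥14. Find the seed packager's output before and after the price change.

Output falls from 6 to 0 (the firm shuts down)

MC = 37 - 12q + 3q^2; the shutdown threshold is min AVC = ¥28 (at q = 3).
At P = ¥73 ≥ min AVC, set P = MC on the rising branch: q = 6.
At P = ¥14 < min AVC = ¥28, price no longer covers variable cost at any output, so the firm shuts down: q = 0.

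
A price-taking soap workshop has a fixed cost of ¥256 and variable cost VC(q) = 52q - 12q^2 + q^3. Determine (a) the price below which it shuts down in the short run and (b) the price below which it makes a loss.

Shutdown price = min AVC. AVC = 52 - 12q + q^2, with vertex at q = 6 and minimum ¥16.
ATC = 256/q + 52 - 12q + q^2. Setting dATC/dq = −256/q^2 − 12 + 2q = 0 gives q = 8 (since 2·8^3 − 12·8^2 = 256).
min ATC = 256/8 + 52 − 12·8 + 8^2 = ¥52. That is the break-even price.
Between these two prices the firm operates at a loss; above ¥52 it earns a profit.

Shutdown price = ¥16; break-even price = ¥52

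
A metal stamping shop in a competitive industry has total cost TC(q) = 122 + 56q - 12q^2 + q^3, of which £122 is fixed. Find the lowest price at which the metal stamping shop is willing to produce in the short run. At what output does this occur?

£20 per unit, at q = 6

Short-run supply begins at min AVC. From VC = 56q - 12q^2 + q^3, AVC = 56 - 12q + q^2.
At the minimum of AVC, MC = AVC. MC = 56 - 24q + 3q^2; setting MC = AVC gives 2q^2 - 12q = 0, so q = 6. min AVC = 20.
So the shutdown price is £20.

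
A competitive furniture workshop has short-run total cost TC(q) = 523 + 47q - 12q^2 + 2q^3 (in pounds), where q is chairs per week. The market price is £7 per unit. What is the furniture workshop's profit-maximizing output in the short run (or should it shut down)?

Shut down

Variable cost is VC = 47q - 12q^2 + 2q^3, so AVC = VC/q = 47 - 12q + 2q^2 and MC = dTC/dq = 47 - 24q + 6q^2.
AVC is minimized where dAVC/dq = -12 + 4q = 0, at q = 3; min AVC = 47 - 12·3 + 2·3^2 = £29.
With P < min AVC (£7 < £29), every unit sold adds to the loss.
Best response: produce nothing and absorb the £523 fixed cost.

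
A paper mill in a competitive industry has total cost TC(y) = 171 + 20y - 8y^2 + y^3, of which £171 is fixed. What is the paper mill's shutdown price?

The firm shuts down when price falls below the minimum of average variable cost. AVC = VC/y = 20 - 8y + y^2.
dAVC/dy = -8 + 2y = 0 gives y = 4. min AVC = 20 - 8·4 + 4^2 = 4.
So the shutdown price is £4.

£4 per unit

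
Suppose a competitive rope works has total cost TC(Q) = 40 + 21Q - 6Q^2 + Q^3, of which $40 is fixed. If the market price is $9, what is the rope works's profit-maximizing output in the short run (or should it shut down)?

Shut down

From TC, MC = TC'(Q) = 21 - 12Q + 3Q^2 and AVC = VC/Q = 21 - 6Q + Q^2.
AVC hits its minimum where MC = AVC, at Q = 3, giving min AVC = 21 - 6·3 + 3^2 = $12.
P = $9 lies below min AVC = $12; no output level covers variable cost.
Shutting down limits the loss to fixed cost, $40.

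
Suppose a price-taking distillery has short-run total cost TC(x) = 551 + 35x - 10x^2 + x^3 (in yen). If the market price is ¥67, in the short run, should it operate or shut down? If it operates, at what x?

Produce at x = 8

Strip out fixed cost: VC = 35x - 10x^2 + x^3. Then AVC = 35 - 10x + x^2 and MC = 35 - 20x + 3x^2.
AVC hits its minimum where MC = AVC, at x = 5, giving min AVC = 35 - 10·5 + 5^2 = ¥10.
Since P = ¥67 ≥ min AVC = ¥10, price covers variable cost and the firm should produce.
P = MC gives -32 - 20x + 3x^2 = 0, with roots -4/3 and 8. Take the larger (rising MC): x* = 8.
Check: AVC at x = 8 is ¥19 ≤ P, so revenue covers variable cost.
Profit = P·x − TC = 67·8 − 703 = -¥167, a loss, but smaller than the ¥551 fixed cost the firm would lose by shutting down.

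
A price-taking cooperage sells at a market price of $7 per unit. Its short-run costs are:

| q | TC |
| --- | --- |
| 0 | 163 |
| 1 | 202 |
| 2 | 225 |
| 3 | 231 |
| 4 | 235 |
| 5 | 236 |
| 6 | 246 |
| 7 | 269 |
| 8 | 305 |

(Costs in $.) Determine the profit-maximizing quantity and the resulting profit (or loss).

q = 0 (shut down); profit = -$163

Profit at each row (π = 7q − TC): q=0: -163; q=1: -195; q=2: -211; q=3: -210; q=4: -207; q=5: -201; q=6: -204; q=7: -220; q=8: -249.
Profit is highest at q = 0. Equivalently, the lowest AVC in the table is 83/6 ≈ $13.83 at q = 6, and P = $7 falls below it — price never covers variable cost, so the firm shuts down and loses only its fixed cost.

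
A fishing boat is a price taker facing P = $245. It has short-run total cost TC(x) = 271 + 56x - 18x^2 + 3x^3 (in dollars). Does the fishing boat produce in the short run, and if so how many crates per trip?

Produce at x = 7

Variable cost is VC = 56x - 18x^2 + 3x^3, so AVC = VC/x = 56 - 18x + 3x^2 and MC = dTC/dx = 56 - 36x + 9x^2.
The AVC parabola has its vertex at x = 18/6 = 3, where AVC = 56 - 18·3 + 3·3^2 = $29.
Since P = $245 ≥ min AVC = $29, price covers variable cost and the firm should produce.
Set P = MC: 245 = 56 - 36x + 9x^2 → -189 - 36x + 9x^2 = 0. The roots are x = -3 and x = 7; the profit-maximizing output is on the rising part of MC, so x* = 7.
Check: AVC at x = 7 is $77 ≤ P, so revenue covers variable cost.
Profit = P·x − TC = 245·7 − 810 = $905.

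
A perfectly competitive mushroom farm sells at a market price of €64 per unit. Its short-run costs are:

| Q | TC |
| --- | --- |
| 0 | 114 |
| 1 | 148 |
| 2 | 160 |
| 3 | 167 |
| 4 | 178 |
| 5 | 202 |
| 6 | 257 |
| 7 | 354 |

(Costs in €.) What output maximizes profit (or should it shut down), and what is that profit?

Compute π = P·Q − TC at each output: Q=0: -114; Q=1: -84; Q=2: -32; Q=3: 25; Q=4: 78; Q=5: 118; Q=6: 127; Q=7: 94.
Profit is maximized at Q = 6. AVC there is 143/6 = €23.83 ≤ P, so producing beats shutting down (which would give -€114).

Q = 6; profit = €127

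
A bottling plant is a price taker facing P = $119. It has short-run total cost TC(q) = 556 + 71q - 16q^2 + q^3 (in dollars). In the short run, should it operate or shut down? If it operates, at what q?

Produce at q = 12

Strip out fixed cost: VC = 71q - 16q^2 + q^3. Then AVC = 71 - 16q + q^2 and MC = 71 - 32q + 3q^2.
The AVC parabola has its vertex at q = 16/2 = 8, where AVC = 71 - 16·8 + 8^2 = $7.
Since P = $119 ≥ min AVC = $7, price covers variable cost and the firm should produce.
Set P = MC: 119 = 71 - 32q + 3q^2 → -48 - 32q + 3q^2 = 0. The roots are q = -4/3 and q = 12; the profit-maximizing output is on the rising part of MC, so q* = 12.
Check: AVC at q = 12 is $23 ≤ P, so revenue covers variable cost.
Profit = P·q − TC = 119·12 − 832 = $596.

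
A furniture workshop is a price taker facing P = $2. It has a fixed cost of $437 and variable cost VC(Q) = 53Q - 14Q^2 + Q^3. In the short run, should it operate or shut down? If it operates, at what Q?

Shut down

Variable cost is VC = 53Q - 14Q^2 + Q^3, so AVC = VC/Q = 53 - 14Q + Q^2 and MC = dTC/dQ = 53 - 28Q + 3Q^2.
AVC hits its minimum where MC = AVC, at Q = 7, giving min AVC = 53 - 14·7 + 7^2 = $4.
Since P = $2 < min AVC = $4, price fails to cover variable cost at any output.
Shutting down limits the loss to fixed cost, $437.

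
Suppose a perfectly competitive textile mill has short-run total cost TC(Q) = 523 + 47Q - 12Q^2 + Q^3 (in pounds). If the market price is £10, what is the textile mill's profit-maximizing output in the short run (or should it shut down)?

From TC, MC = TC'(Q) = 47 - 24Q + 3Q^2 and AVC = VC/Q = 47 - 12Q + Q^2.
AVC is minimized where dAVC/dQ = -12 + 2Q = 0, at Q = 6; min AVC = 47 - 12·6 + 6^2 = £11.
Since P = £10 < min AVC = £11, price fails to cover variable cost at any output.
The firm minimizes its loss by shutting down and losing only its fixed cost of £523.

Shut down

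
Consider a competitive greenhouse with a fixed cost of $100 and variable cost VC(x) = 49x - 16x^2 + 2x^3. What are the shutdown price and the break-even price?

Shutdown price = $17; break-even price = $39

Shutdown price = min AVC. AVC = 49 - 16x + 2x^2, with vertex at x = 4 and minimum $17.
ATC = 100/x + 49 - 16x + 2x^2. Setting dATC/dx = −100/x^2 − 16 + 4x = 0 gives x = 5 (since 4·5^3 − 16·5^2 = 100).
min ATC = 100/5 + 49 − 16·5 + 2·5^2 = $39. That is the break-even price.
For $17 ≤ P < $39 the firm produces at a loss; below $17 it shuts down.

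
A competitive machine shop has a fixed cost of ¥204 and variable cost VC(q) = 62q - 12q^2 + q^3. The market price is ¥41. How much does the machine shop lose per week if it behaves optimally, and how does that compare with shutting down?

Profit = -¥106 at q = 7

AVC = 62 - 12q + q^2; min AVC = ¥26 at q = 6. Since P = ¥41 ≥ min AVC, the firm produces.
MC = 62 - 24q + 3q^2. Setting P = MC and taking the root on the rising branch gives q* = 7.
TR = 41·7 = 287. TC = 204 + 189 = 393. Profit = 287 − 393 = -¥106.
That loss of ¥106 beats the ¥204 the firm would lose by shutting down; producing recovers ¥98 of fixed cost.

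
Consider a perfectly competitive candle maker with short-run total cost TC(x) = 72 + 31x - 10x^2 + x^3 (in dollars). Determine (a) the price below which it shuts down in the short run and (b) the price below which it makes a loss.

Shutdown price = $6; break-even price = $19

AVC = 31 - 10x + x^2; minimized at x = 5, giving min AVC = $6. That is the shutdown price.
ATC = 72/x + 31 - 10x + x^2. Setting dATC/dx = −72/x^2 − 10 + 2x = 0 gives x = 6 (since 2·6^3 − 10·6^2 = 72).
min ATC = 72/6 + 31 − 10·6 + 6^2 = $19. That is the break-even price.
For $6 ≤ P < $19 the firm produces at a loss; below $6 it shuts down.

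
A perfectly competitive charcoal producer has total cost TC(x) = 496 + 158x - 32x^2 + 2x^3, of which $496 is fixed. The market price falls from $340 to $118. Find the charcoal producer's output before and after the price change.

AVC = 158 - 32x + 2x^2, minimized at x = 8 where min AVC = $30. MC = 158 - 64x + 6x^2.
At P = $340 ≥ min AVC, set P = MC on the rising branch: x = 13.
At P = $118 ≥ min AVC, set P = MC: x = 10. The firm stays open but cuts output.

Output falls from 13 to 10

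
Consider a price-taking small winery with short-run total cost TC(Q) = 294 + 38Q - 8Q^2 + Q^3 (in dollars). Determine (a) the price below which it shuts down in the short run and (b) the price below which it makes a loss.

Shutdown price = $22; break-even price = $73

Shutdown price = min AVC. AVC = 38 - 8Q + Q^2, with vertex at Q = 4 and minimum $22.
ATC = 294/Q + 38 - 8Q + Q^2. Setting dATC/dQ = −294/Q^2 − 8 + 2Q = 0 gives Q = 7 (since 2·7^3 − 8·7^2 = 294).
min ATC = 294/7 + 38 − 8·7 + 7^2 = $73. That is the break-even price.
Between these two prices the firm operates at a loss; above $73 it earns a profit.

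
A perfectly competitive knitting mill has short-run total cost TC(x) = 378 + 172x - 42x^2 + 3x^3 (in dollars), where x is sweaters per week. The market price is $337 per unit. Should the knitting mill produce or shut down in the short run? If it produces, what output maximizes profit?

Produce at x = 11

Strip out fixed cost: VC = 172x - 42x^2 + 3x^3. Then AVC = 172 - 42x + 3x^2 and MC = 172 - 84x + 9x^2.
AVC hits its minimum where MC = AVC, at x = 7, giving min AVC = 172 - 42·7 + 3·7^2 = $25.
Because $337 ≥ $25, revenue can cover variable cost; the firm operates.
Set P = MC: 337 = 172 - 84x + 9x^2 → -165 - 84x + 9x^2 = 0. The roots are x = -5/3 and x = 11; the profit-maximizing output is on the rising part of MC, so x* = 11.
Check: AVC at x = 11 is $73 ≤ P, so revenue covers variable cost.
Profit = P·x − TC = 337·11 − 1181 = $2526.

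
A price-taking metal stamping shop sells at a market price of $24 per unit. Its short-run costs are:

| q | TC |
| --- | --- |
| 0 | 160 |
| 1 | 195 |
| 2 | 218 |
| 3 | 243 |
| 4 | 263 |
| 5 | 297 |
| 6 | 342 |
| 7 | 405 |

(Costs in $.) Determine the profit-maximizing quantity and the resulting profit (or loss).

q = 0 (shut down); profit = -$160

Tabulate TR − TC: q=0: -160; q=1: -171; q=2: -170; q=3: -171; q=4: -167; q=5: -177; q=6: -198; q=7: -237.
Profit is highest at q = 0. Equivalently, the lowest AVC in the table is 103/4 ≈ $25.75 at q = 4, and P = $24 falls below it — price never covers variable cost, so the firm shuts down and loses only its fixed cost.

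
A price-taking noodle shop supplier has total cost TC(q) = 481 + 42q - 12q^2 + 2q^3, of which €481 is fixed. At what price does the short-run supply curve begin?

The firm shuts down when price falls below the minimum of average variable cost. AVC = VC/q = 42 - 12q + 2q^2.
dAVC/dq = -12 + 4q = 0 gives q = 3. min AVC = 42 - 12·3 + 2·3^2 = 24.
The firm shuts down for any P below €24.

€24 per unit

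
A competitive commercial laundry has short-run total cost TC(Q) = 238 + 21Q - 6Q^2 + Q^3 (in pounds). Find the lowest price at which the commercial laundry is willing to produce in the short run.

£12 per unit

The firm shuts down when price falls below the minimum of average variable cost. AVC = VC/Q = 21 - 6Q + Q^2.
At the minimum of AVC, MC = AVC. MC = 21 - 12Q + 3Q^2; setting MC = AVC gives 2Q^2 - 6Q = 0, so Q = 3. min AVC = 12.
The firm shuts down for any P below £12.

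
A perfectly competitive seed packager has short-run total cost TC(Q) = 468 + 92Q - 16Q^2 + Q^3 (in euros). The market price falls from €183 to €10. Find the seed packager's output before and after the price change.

AVC = 92 - 16Q + Q^2, minimized at Q = 8 where min AVC = €28. MC = 92 - 32Q + 3Q^2.
At P = €183 ≥ min AVC, set P = MC on the rising branch: Q = 13.
At P = €10 < min AVC = €28, price no longer covers variable cost at any output, so the firm shuts down: Q = 0.

Output falls from 13 to 0 (the firm shuts down)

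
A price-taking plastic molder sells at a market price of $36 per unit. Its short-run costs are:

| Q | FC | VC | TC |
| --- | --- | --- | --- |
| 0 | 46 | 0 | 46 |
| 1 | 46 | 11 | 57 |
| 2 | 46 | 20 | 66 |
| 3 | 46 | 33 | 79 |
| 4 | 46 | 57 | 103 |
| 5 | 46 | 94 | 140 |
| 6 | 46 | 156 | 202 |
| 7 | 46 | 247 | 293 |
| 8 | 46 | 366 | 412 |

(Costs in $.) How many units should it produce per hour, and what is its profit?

Q = 4; profit = $41

Profit at each row (π = 36Q − TC): Q=0: -46; Q=1: -21; Q=2: 6; Q=3: 29; Q=4: 41; Q=5: 40; Q=6: 14; Q=7: -41; Q=8: -124.
Profit is maximized at Q = 4. AVC there is 57/4 = $14.25 ≤ P, so producing beats shutting down (which would give -$46).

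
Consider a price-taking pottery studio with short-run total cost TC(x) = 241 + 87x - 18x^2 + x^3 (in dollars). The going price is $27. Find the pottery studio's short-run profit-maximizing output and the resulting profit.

Profit = -$41 at x = 10

AVC = 87 - 18x + x^2 has its minimum $6 at x = 9; price $27 clears that bar, so the firm operates.
With MC = 87 - 36x + 3x^2, P = MC on the upward-sloping part at x* = 10.
TR = 27·10 = 270. TC = 241 + 70 = 311. Profit = 270 − 311 = -$41.
By producing, the firm covers all variable cost plus $200 of fixed cost; shutting down would lose the full $241.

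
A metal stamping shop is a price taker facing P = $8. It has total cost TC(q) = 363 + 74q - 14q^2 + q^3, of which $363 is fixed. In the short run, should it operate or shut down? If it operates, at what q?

Shut down

From TC, MC = TC'(q) = 74 - 28q + 3q^2 and AVC = VC/q = 74 - 14q + q^2.
The AVC parabola has its vertex at q = 14/2 = 7, where AVC = 74 - 14·7 + 7^2 = $25.
With P < min AVC ($8 < $25), every unit sold adds to the loss.
The firm minimizes its loss by shutting down and losing only its fixed cost of $363.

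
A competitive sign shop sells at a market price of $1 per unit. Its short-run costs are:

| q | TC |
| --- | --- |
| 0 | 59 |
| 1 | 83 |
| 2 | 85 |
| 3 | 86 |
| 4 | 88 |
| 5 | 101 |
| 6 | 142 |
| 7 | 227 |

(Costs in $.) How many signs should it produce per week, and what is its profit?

q = 0 (shut down); profit = -$59

Compute π = P·q − TC at each output: q=0: -59; q=1: -82; q=2: -83; q=3: -83; q=4: -84; q=5: -96; q=6: -136; q=7: -220.
Profit is highest at q = 0. Equivalently, the lowest AVC in the table is 29/4 ≈ $7.25 at q = 4, and P = $1 falls below it — price never covers variable cost, so the firm shuts down and loses only its fixed cost.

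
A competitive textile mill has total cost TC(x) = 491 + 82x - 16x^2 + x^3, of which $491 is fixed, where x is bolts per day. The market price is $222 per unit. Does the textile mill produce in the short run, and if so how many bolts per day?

Produce at x = 14

From TC, MC = TC'(x) = 82 - 32x + 3x^2 and AVC = VC/x = 82 - 16x + x^2.
The AVC parabola has its vertex at x = 16/2 = 8, where AVC = 82 - 16·8 + 8^2 = $18.
P = $222 exceeds min AVC = $18, so the firm stays open.
P = MC gives -140 - 32x + 3x^2 = 0, with roots -10/3 and 14. Take the larger (rising MC): x* = 14.
Check: AVC at x = 14 is $54 ≤ P, so revenue covers variable cost.
Profit = P·x − TC = 222·14 − 1247 = $1861.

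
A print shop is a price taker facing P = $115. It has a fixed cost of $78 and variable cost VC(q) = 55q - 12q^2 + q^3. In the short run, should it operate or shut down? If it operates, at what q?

Variable cost is VC = 55q - 12q^2 + q^3, so AVC = VC/q = 55 - 12q + q^2 and MC = dTC/dq = 55 - 24q + 3q^2.
AVC is minimized where dAVC/dq = -12 + 2q = 0, at q = 6; min AVC = 55 - 12·6 + 6^2 = $19.
P = $115 exceeds min AVC = $19, so the firm stays open.
P = MC gives -60 - 24q + 3q^2 = 0, with roots -2 and 10. Take the larger (rising MC): q* = 10.
Check: AVC at q = 10 is $35 ≤ P, so revenue covers variable cost.
Profit = P·q − TC = 115·10 − 428 = $722.

Produce at q = 10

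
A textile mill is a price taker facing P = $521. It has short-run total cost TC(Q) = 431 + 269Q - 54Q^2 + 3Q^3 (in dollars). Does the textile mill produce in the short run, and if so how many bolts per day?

Variable cost is VC = 269Q - 54Q^2 + 3Q^3, so AVC = VC/Q = 269 - 54Q + 3Q^2 and MC = dTC/dQ = 269 - 108Q + 9Q^2.
AVC is minimized where dAVC/dQ = -54 + 6Q = 0, at Q = 9; min AVC = 269 - 54·9 + 3·9^2 = $26.
Since P = $521 ≥ min AVC = $26, price covers variable cost and the firm should produce.
Solving P = MC: -252 - 108Q + 9Q^2 = 0 ⇒ Q = -2 or 14. On the upward-sloping branch, Q* = 14.
Check: AVC at Q = 14 is $101 ≤ P, so revenue covers variable cost.
Profit = P·Q − TC = 521·14 − 1845 = $5449.

Produce at Q = 14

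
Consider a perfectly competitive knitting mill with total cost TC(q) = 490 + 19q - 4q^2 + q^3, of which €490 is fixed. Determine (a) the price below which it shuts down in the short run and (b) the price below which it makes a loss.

Shutdown price = min AVC. AVC = 19 - 4q + q^2, with vertex at q = 2 and minimum €15.
ATC = 490/q + 19 - 4q + q^2. Setting dATC/dq = −490/q^2 − 4 + 2q = 0 gives q = 7 (since 2·7^3 − 4·7^2 = 490).
min ATC = 490/7 + 19 − 4·7 + 7^2 = €110. That is the break-even price.
Between these two prices the firm operates at a loss; above €110 it earns a profit.

Shutdown price = €15; break-even price = €110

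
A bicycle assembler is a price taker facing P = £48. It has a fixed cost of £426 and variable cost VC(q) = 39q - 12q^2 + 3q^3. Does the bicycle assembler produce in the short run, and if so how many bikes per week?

Strip out fixed cost: VC = 39q - 12q^2 + 3q^3. Then AVC = 39 - 12q + 3q^2 and MC = 39 - 24q + 9q^2.
The AVC parabola has its vertex at q = 12/6 = 2, where AVC = 39 - 12·2 + 3·2^2 = £27.
Because £48 ≥ £27, revenue can cover variable cost; the firm operates.
Set P = MC: 48 = 39 - 24q + 9q^2 → -9 - 24q + 9q^2 = 0. The roots are q = -1/3 and q = 3; the profit-maximizing output is on the rising part of MC, so q* = 3.
Check: AVC at q = 3 is £30 ≤ P, so revenue covers variable cost.
Profit = P·q − TC = 48·3 − 516 = -£372, a loss, but smaller than the £426 fixed cost the firm would lose by shutting down.

Produce at q = 3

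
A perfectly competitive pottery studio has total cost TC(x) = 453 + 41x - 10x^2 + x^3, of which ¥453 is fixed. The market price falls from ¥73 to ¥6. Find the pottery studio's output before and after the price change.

AVC = 41 - 10x + x^2, minimized at x = 5 where min AVC = ¥16. MC = 41 - 20x + 3x^2.
With P = ¥73 above the shutdown price, P = MC gives x = 8.
At P = ¥6 < min AVC = ¥16, price no longer covers variable cost at any output, so the firm shuts down: x = 0.

Output falls from 8 to 0 (the firm shuts down)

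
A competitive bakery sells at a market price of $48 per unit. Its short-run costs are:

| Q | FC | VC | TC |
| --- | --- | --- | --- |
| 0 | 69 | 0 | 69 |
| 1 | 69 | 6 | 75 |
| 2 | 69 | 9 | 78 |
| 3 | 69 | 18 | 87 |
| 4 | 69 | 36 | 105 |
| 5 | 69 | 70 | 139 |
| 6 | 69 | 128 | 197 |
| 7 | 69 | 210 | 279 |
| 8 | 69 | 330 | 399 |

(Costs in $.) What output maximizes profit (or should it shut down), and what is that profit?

Compute π = P·Q − TC at each output: Q=0: -69; Q=1: -27; Q=2: 18; Q=3: 57; Q=4: 87; Q=5: 101; Q=6: 91; Q=7: 57; Q=8: -15.
Profit is maximized at Q = 5. AVC there is 70/5 = $14 ≤ P, so producing beats shutting down (which would give -$69).

Q = 5; profit = $101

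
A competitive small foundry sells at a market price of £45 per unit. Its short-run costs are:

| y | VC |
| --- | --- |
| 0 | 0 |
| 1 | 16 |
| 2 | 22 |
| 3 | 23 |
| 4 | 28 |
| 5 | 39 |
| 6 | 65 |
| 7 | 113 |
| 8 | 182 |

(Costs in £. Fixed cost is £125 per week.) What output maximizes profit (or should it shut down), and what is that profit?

Profit at each row (π = 45y − TC): y=0: -125; y=1: -96; y=2: -57; y=3: -13; y=4: 27; y=5: 61; y=6: 80; y=7: 77; y=8: 53.
Profit is maximized at y = 6. AVC there is 65/6 = £10.83 ≤ P, so producing beats shutting down (which would give -£125).

y = 6; profit = £80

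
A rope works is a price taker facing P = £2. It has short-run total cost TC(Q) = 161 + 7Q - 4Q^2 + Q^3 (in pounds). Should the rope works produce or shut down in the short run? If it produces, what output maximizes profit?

From TC, MC = TC'(Q) = 7 - 8Q + 3Q^2 and AVC = VC/Q = 7 - 4Q + Q^2.
The AVC parabola has its vertex at Q = 4/2 = 2, where AVC = 7 - 4·2 + 2^2 = £3.
P = £2 lies below min AVC = £3; no output level covers variable cost.
Best response: produce nothing and absorb the £161 fixed cost.

Shut down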